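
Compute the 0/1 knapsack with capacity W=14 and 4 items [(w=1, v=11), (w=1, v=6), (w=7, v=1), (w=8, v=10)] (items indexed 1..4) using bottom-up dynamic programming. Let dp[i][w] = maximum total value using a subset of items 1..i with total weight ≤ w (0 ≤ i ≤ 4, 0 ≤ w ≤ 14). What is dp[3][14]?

i\w   0   1   2   3   4   5   6   7   8   9  10  11  12  13  14
  0   0   0   0   0   0   0   0   0   0   0   0   0   0   0   0
  1   0  11  11  11  11  11  11  11  11  11  11  11  11  11  11
  2   0  11  17  17  17  17  17  17  17  17  17  17  17  17  17
  3   0  11  17  17  17  17  17  17  17  18  18  18  18  18  18
  4   0  11  17  17  17  17  17  17  17  21  27  27  27  27  27

18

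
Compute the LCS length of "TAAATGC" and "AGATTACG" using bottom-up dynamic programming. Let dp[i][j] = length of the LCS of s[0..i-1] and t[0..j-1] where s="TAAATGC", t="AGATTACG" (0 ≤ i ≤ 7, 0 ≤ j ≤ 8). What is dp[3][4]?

2

   ''  A  G  A  T  T  A  C  G
''  0  0  0  0  0  0  0  0  0
 T  0  0  0  0  1  1  1  1  1
 A  0  1  1  1  1  1  2  2  2
 A  0  1  1  2  2  2  2  2  2
 A  0  1  1  2  2  2  3  3  3
 T  0  1  1  2  3  3  3  3  3
 G  0  1  2  2  3  3  3  3  4
 C  0  1  2  2  3  3  3  4  4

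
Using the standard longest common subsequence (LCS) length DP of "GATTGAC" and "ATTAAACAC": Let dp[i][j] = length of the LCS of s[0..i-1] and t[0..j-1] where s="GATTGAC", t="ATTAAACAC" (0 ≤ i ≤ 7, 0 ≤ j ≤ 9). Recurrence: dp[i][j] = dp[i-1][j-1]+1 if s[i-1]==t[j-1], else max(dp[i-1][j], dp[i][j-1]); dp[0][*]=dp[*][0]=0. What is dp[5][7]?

3

   ''  A  T  T  A  A  A  C  A  C
''  0  0  0  0  0  0  0  0  0  0
 G  0  0  0  0  0  0  0  0  0  0
 A  0  1  1  1  1  1  1  1  1  1
 T  0  1  2  2  2  2  2  2  2  2
 T  0  1  2  3  3  3  3  3  3  3
 G  0  1  2  3  3  3  3  3  3  3
 A  0  1  2  3  4  4  4  4  4  4
 C  0  1  2  3  4  4  4  5  5  5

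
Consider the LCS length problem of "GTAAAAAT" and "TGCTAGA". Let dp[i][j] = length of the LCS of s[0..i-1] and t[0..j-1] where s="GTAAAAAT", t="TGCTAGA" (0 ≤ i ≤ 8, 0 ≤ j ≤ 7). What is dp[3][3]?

   ''  T  G  C  T  A  G  A
''  0  0  0  0  0  0  0  0
 G  0  0  1  1  1  1  1  1
 T  0  1  1  1  2  2  2  2
 A  0  1  1  1  2  3  3  3
 A  0  1  1  1  2  3  3  4
 A  0  1  1  1  2  3  3  4
 A  0  1  1  1  2  3  3  4
 A  0  1  1  1  2  3  3  4
 T  0  1  1  1  2  3  3  4

1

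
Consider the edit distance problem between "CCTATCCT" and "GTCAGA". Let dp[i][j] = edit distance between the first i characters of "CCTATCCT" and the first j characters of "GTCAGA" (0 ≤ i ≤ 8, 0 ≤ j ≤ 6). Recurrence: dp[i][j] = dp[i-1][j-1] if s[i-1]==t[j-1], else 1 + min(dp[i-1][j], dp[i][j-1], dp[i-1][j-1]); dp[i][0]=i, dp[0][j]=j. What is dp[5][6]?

5

   ''  G  T  C  A  G  A
''  0  1  2  3  4  5  6
 C  1  1  2  2  3  4  5
 C  2  2  2  2  3  4  5
 T  3  3  2  3  3  4  5
 A  4  4  3  3  3  4  4
 T  5  5  4  4  4  4  5
 C  6  6  5  4  5  5  5
 C  7  7  6  5  5  6  6
 T  8  8  7  6  6  6  7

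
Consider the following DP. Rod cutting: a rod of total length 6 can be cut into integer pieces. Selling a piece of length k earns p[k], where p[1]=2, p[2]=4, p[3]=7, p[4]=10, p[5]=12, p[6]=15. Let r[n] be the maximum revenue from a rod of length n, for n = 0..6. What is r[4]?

   n    0    1    2    3    4    5    6
r[n]    0    2    4    7   10   12   15

10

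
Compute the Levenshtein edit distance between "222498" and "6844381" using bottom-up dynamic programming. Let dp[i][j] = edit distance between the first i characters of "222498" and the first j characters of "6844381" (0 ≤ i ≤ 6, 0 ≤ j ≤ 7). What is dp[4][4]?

   ''  6  8  4  4  3  8  1
''  0  1  2  3  4  5  6  7
 2  1  1  2  3  4  5  6  7
 2  2  2  2  3  4  5  6  7
 2  3  3  3  3  4  5  6  7
 4  4  4  4  3  3  4  5  6
 9  5  5  5  4  4  4  5  6
 8  6  6  5  5  5  5  4  5

3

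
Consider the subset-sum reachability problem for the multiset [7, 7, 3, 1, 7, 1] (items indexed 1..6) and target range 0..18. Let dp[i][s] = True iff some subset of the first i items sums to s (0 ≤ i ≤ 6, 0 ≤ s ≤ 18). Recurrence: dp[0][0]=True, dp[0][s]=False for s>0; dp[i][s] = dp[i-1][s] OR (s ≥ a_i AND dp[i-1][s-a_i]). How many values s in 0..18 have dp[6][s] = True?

i\s   0   1   2   3   4   5   6   7   8   9  10  11  12  13  14  15  16  17  18
  0   T   F   F   F   F   F   F   F   F   F   F   F   F   F   F   F   F   F   F
  1   T   F   F   F   F   F   F   T   F   F   F   F   F   F   F   F   F   F   F
  2   T   F   F   F   F   F   F   T   F   F   F   F   F   F   T   F   F   F   F
  3   T   F   F   T   F   F   F   T   F   F   T   F   F   F   T   F   F   T   F
  4   T   T   F   T   T   F   F   T   T   F   T   T   F   F   T   T   F   T   T
  5   T   T   F   T   T   F   F   T   T   F   T   T   F   F   T   T   F   T   T
  6   T   T   T   T   T   T   F   T   T   T   T   T   T   F   T   T   T   T   T

17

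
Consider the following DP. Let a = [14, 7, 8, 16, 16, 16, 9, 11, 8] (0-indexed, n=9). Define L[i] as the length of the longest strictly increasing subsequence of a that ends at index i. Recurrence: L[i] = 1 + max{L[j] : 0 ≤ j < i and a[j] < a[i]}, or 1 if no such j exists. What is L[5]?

   i    0    1    2    3    4    5    6    7    8
a[i]   14    7    8   16   16   16    9   11    8
L[i]    1    1    2    3    3    3    3    4    2

3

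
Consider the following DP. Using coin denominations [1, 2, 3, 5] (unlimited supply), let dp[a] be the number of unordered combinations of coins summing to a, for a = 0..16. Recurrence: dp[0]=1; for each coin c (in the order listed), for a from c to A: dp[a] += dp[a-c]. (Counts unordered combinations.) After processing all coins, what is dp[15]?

after  coin     0     1     2     3     4     5     6     7     8     9    10    11    12    13    14    15    16
          1     1     1     1     1     1     1     1     1     1     1     1     1     1     1     1     1     1
          2     1     1     2     2     3     3     4     4     5     5     6     6     7     7     8     8     9
          3     1     1     2     3     4     5     7     8    10    12    14    16    19    21    24    27    30
          5     1     1     2     3     4     6     8    10    13    16    20    24    29    34    40    47    54

47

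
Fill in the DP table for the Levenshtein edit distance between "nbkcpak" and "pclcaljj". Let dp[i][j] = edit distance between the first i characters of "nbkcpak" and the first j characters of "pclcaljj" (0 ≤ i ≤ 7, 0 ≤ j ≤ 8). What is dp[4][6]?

   ''  p  c  l  c  a  l  j  j
''  0  1  2  3  4  5  6  7  8
 n  1  1  2  3  4  5  6  7  8
 b  2  2  2  3  4  5  6  7  8
 k  3  3  3  3  4  5  6  7  8
 c  4  4  3  4  3  4  5  6  7
 p  5  4  4  4  4  4  5  6  7
 a  6  5  5  5  5  4  5  6  7
 k  7  6  6  6  6  5  5  6  7

5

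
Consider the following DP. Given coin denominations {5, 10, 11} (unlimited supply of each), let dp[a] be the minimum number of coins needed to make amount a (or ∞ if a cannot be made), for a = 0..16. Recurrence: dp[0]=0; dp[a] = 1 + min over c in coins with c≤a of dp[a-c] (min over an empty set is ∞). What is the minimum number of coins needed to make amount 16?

2

 a  0  1  2  3  4  5  6  7  8  9 10 11 12 13 14 15 16
dp  0  -  -  -  -  1  -  -  -  -  1  1  -  -  -  2  2
(- denotes ∞ / unreachable)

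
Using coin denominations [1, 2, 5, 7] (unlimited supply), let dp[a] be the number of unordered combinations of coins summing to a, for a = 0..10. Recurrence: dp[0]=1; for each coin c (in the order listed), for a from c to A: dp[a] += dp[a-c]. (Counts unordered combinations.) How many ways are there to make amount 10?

after  coin     0     1     2     3     4     5     6     7     8     9    10
          1     1     1     1     1     1     1     1     1     1     1     1
          2     1     1     2     2     3     3     4     4     5     5     6
          5     1     1     2     2     3     4     5     6     7     8    10
          7     1     1     2     2     3     4     5     7     8    10    12

12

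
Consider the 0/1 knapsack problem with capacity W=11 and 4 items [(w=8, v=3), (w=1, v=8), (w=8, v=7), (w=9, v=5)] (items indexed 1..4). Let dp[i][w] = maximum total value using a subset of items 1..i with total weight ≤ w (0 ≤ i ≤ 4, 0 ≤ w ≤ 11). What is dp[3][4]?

i\w   0   1   2   3   4   5   6   7   8   9  10  11
  0   0   0   0   0   0   0   0   0   0   0   0   0
  1   0   0   0   0   0   0   0   0   3   3   3   3
  2   0   8   8   8   8   8   8   8   8  11  11  11
  3   0   8   8   8   8   8   8   8   8  15  15  15
  4   0   8   8   8   8   8   8   8   8  15  15  15

8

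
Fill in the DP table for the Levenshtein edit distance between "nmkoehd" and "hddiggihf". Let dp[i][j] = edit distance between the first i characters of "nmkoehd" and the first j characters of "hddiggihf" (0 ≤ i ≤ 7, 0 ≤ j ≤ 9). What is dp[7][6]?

7

   ''  h  d  d  i  g  g  i  h  f
''  0  1  2  3  4  5  6  7  8  9
 n  1  1  2  3  4  5  6  7  8  9
 m  2  2  2  3  4  5  6  7  8  9
 k  3  3  3  3  4  5  6  7  8  9
 o  4  4  4  4  4  5  6  7  8  9
 e  5  5  5  5  5  5  6  7  8  9
 h  6  5  6  6  6  6  6  7  7  8
 d  7  6  5  6  7  7  7  7  8  8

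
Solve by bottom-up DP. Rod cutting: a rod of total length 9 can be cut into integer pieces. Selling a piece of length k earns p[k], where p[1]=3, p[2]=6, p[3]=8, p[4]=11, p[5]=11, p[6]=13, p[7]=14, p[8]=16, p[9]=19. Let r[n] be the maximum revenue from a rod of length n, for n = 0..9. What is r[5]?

15

   n    0    1    2    3    4    5    6    7    8    9
r[n]    0    3    6    9   12   15   18   21   24   27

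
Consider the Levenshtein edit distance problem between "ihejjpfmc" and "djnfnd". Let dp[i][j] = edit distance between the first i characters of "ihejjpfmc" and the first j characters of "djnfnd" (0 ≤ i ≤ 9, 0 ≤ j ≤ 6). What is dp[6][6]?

   ''  d  j  n  f  n  d
''  0  1  2  3  4  5  6
 i  1  1  2  3  4  5  6
 h  2  2  2  3  4  5  6
 e  3  3  3  3  4  5  6
 j  4  4  3  4  4  5  6
 j  5  5  4  4  5  5  6
 p  6  6  5  5  5  6  6
 f  7  7  6  6  5  6  7
 m  8  8  7  7  6  6  7
 c  9  9  8  8  7  7  7

6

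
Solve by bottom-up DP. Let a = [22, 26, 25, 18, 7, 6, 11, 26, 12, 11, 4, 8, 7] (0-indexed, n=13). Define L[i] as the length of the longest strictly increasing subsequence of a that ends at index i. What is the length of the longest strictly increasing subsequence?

3

   i    0    1    2    3    4    5    6    7    8    9   10   11   12
a[i]   22   26   25   18    7    6   11   26   12   11    4    8    7
L[i]    1    2    2    1    1    1    2    3    3    2    1    2    2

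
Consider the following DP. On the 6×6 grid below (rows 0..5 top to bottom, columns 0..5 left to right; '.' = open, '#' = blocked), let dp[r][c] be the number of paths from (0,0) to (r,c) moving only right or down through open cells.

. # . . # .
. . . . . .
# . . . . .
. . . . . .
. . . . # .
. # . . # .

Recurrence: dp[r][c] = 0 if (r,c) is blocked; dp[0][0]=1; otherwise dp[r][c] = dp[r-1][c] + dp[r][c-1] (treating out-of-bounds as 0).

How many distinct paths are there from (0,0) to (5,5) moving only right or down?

15

r\c   0   1   2   3   4   5
  0   1   0   0   0   0   0
  1   1   1   1   1   1   1
  2   0   1   2   3   4   5
  3   0   1   3   6  10  15
  4   0   1   4  10   0  15
  5   0   0   4  14   0  15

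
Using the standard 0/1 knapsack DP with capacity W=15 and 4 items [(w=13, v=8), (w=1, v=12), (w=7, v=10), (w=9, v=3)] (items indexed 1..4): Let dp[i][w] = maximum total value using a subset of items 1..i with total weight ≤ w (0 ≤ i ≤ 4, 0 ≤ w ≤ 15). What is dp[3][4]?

i\w   0   1   2   3   4   5   6   7   8   9  10  11  12  13  14  15
  0   0   0   0   0   0   0   0   0   0   0   0   0   0   0   0   0
  1   0   0   0   0   0   0   0   0   0   0   0   0   0   8   8   8
  2   0  12  12  12  12  12  12  12  12  12  12  12  12  12  20  20
  3   0  12  12  12  12  12  12  12  22  22  22  22  22  22  22  22
  4   0  12  12  12  12  12  12  12  22  22  22  22  22  22  22  22

12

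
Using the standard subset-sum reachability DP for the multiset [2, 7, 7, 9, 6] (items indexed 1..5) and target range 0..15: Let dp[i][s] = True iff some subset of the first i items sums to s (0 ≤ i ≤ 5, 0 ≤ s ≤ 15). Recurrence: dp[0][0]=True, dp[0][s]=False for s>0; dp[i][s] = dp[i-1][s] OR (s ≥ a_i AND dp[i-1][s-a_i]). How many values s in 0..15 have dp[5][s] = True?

10

i\s   0   1   2   3   4   5   6   7   8   9  10  11  12  13  14  15
  0   T   F   F   F   F   F   F   F   F   F   F   F   F   F   F   F
  1   T   F   T   F   F   F   F   F   F   F   F   F   F   F   F   F
  2   T   F   T   F   F   F   F   T   F   T   F   F   F   F   F   F
  3   T   F   T   F   F   F   F   T   F   T   F   F   F   F   T   F
  4   T   F   T   F   F   F   F   T   F   T   F   T   F   F   T   F
  5   T   F   T   F   F   F   T   T   T   T   F   T   F   T   T   T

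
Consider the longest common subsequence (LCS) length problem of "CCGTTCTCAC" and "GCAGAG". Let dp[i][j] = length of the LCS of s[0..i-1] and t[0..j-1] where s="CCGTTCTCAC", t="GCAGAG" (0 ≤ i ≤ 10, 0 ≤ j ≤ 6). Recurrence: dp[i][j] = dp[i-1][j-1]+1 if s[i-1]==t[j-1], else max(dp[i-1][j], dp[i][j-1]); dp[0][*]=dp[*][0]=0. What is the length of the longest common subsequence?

   ''  G  C  A  G  A  G
''  0  0  0  0  0  0  0
 C  0  0  1  1  1  1  1
 C  0  0  1  1  1  1  1
 G  0  1  1  1  2  2  2
 T  0  1  1  1  2  2  2
 T  0  1  1  1  2  2  2
 C  0  1  2  2  2  2  2
 T  0  1  2  2  2  2  2
 C  0  1  2  2  2  2  2
 A  0  1  2  3  3  3  3
 C  0  1  2  3  3  3  3

3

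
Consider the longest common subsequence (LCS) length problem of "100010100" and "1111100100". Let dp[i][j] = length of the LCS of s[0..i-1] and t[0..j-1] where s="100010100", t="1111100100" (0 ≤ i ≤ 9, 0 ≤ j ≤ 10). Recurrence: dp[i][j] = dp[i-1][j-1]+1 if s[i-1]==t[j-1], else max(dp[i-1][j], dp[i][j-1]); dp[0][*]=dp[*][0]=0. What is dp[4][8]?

3

   ''  1  1  1  1  1  0  0  1  0  0
''  0  0  0  0  0  0  0  0  0  0  0
 1  0  1  1  1  1  1  1  1  1  1  1
 0  0  1  1  1  1  1  2  2  2  2  2
 0  0  1  1  1  1  1  2  3  3  3  3
 0  0  1  1  1  1  1  2  3  3  4  4
 1  0  1  2  2  2  2  2  3  4  4  4
 0  0  1  2  2  2  2  3  3  4  5  5
 1  0  1  2  3  3  3  3  3  4  5  5
 0  0  1  2  3  3  3  4  4  4  5  6
 0  0  1  2  3  3  3  4  5  5  5  6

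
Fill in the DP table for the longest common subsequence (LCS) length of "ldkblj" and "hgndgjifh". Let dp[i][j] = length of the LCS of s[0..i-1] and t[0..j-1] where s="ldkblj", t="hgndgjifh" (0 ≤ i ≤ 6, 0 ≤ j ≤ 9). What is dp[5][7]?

1

   ''  h  g  n  d  g  j  i  f  h
''  0  0  0  0  0  0  0  0  0  0
 l  0  0  0  0  0  0  0  0  0  0
 d  0  0  0  0  1  1  1  1  1  1
 k  0  0  0  0  1  1  1  1  1  1
 b  0  0  0  0  1  1  1  1  1  1
 l  0  0  0  0  1  1  1  1  1  1
 j  0  0  0  0  1  1  2  2  2  2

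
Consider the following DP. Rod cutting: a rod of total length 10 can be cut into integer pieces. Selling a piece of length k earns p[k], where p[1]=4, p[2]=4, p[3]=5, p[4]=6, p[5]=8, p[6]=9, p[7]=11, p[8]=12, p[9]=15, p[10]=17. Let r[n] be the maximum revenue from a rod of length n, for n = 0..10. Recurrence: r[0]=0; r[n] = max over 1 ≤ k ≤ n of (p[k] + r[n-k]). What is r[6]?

   n    0    1    2    3    4    5    6    7    8    9   10
r[n]    0    4    8   12   16   20   24   28   32   36   40

24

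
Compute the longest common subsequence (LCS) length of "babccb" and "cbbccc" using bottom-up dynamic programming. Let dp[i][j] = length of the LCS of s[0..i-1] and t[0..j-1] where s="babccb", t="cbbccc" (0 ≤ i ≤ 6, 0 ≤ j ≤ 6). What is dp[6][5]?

   ''  c  b  b  c  c  c
''  0  0  0  0  0  0  0
 b  0  0  1  1  1  1  1
 a  0  0  1  1  1  1  1
 b  0  0  1  2  2  2  2
 c  0  1  1  2  3  3  3
 c  0  1  1  2  3  4  4
 b  0  1  2  2  3  4  4

4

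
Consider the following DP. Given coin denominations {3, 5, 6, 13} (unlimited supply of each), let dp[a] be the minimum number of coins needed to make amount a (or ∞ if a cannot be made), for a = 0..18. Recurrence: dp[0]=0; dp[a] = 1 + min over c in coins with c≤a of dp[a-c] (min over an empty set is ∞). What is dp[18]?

 a  0  1  2  3  4  5  6  7  8  9 10 11 12 13 14 15 16 17 18
dp  0  -  -  1  -  1  1  -  2  2  2  2  2  1  3  3  2  3  2
(- denotes ∞ / unreachable)

2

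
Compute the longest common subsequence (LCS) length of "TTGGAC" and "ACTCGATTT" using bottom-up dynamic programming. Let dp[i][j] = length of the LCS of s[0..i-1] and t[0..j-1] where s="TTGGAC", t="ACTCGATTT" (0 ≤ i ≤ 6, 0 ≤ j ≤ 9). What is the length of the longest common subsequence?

3

   ''  A  C  T  C  G  A  T  T  T
''  0  0  0  0  0  0  0  0  0  0
 T  0  0  0  1  1  1  1  1  1  1
 T  0  0  0  1  1  1  1  2  2  2
 G  0  0  0  1  1  2  2  2  2  2
 G  0  0  0  1  1  2  2  2  2  2
 A  0  1  1  1  1  2  3  3  3  3
 C  0  1  2  2  2  2  3  3  3  3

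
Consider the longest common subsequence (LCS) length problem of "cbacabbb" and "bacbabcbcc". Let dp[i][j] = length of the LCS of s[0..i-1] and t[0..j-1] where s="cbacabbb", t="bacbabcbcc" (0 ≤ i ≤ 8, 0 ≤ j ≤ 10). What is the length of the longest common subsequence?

   ''  b  a  c  b  a  b  c  b  c  c
''  0  0  0  0  0  0  0  0  0  0  0
 c  0  0  0  1  1  1  1  1  1  1  1
 b  0  1  1  1  2  2  2  2  2  2  2
 a  0  1  2  2  2  3  3  3  3  3  3
 c  0  1  2  3  3  3  3  4  4  4  4
 a  0  1  2  3  3  4  4  4  4  4  4
 b  0  1  2  3  4  4  5  5  5  5  5
 b  0  1  2  3  4  4  5  5  6  6  6
 b  0  1  2  3  4  4  5  5  6  6  6

6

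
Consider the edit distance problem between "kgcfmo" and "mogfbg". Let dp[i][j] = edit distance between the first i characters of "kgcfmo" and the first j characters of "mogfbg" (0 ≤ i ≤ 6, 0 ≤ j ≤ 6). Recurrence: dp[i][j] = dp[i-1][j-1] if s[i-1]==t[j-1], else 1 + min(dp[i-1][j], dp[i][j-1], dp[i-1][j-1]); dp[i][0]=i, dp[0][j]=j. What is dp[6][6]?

5

   ''  m  o  g  f  b  g
''  0  1  2  3  4  5  6
 k  1  1  2  3  4  5  6
 g  2  2  2  2  3  4  5
 c  3  3  3  3  3  4  5
 f  4  4  4  4  3  4  5
 m  5  4  5  5  4  4  5
 o  6  5  4  5  5  5  5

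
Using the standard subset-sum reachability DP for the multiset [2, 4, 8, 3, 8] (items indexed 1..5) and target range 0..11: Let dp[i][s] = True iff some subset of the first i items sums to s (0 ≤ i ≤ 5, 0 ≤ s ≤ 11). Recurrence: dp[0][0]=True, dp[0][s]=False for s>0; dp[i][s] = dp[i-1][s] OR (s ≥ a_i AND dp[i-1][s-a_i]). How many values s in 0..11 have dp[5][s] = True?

11

i\s   0   1   2   3   4   5   6   7   8   9  10  11
  0   T   F   F   F   F   F   F   F   F   F   F   F
  1   T   F   T   F   F   F   F   F   F   F   F   F
  2   T   F   T   F   T   F   T   F   F   F   F   F
  3   T   F   T   F   T   F   T   F   T   F   T   F
  4   T   F   T   T   T   T   T   T   T   T   T   T
  5   T   F   T   T   T   T   T   T   T   T   T   T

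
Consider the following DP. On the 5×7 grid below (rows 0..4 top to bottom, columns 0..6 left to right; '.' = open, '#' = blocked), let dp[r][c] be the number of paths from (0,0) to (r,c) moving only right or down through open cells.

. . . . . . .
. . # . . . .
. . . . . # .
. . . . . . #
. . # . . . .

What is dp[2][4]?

r\c   0   1   2   3   4   5   6
  0   1   1   1   1   1   1   1
  1   1   2   0   1   2   3   4
  2   1   3   3   4   6   0   4
  3   1   4   7  11  17  17   0
  4   1   5   0  11  28  45  45

6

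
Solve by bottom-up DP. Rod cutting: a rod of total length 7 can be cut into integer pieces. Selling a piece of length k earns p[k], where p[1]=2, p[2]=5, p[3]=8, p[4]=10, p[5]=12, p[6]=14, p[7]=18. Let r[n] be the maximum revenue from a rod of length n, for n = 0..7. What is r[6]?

   n    0    1    2    3    4    5    6    7
r[n]    0    2    5    8   10   13   16   18

16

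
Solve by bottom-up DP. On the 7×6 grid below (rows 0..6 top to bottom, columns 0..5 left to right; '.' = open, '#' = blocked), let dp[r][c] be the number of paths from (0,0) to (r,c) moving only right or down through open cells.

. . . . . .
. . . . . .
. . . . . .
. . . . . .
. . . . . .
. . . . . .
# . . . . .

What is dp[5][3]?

r\c   0   1   2   3   4   5
  0   1   1   1   1   1   1
  1   1   2   3   4   5   6
  2   1   3   6  10  15  21
  3   1   4  10  20  35  56
  4   1   5  15  35  70 126
  5   1   6  21  56 126 252
  6   0   6  27  83 209 461

56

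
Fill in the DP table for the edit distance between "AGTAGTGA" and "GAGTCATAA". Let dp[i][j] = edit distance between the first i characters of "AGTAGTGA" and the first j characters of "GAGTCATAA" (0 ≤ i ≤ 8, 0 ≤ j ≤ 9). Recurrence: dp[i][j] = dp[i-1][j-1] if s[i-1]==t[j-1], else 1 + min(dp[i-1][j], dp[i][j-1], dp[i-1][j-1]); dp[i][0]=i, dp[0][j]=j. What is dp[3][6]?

   ''  G  A  G  T  C  A  T  A  A
''  0  1  2  3  4  5  6  7  8  9
 A  1  1  1  2  3  4  5  6  7  8
 G  2  1  2  1  2  3  4  5  6  7
 T  3  2  2  2  1  2  3  4  5  6
 A  4  3  2  3  2  2  2  3  4  5
 G  5  4  3  2  3  3  3  3  4  5
 T  6  5  4  3  2  3  4  3  4  5
 G  7  6  5  4  3  3  4  4  4  5
 A  8  7  6  5  4  4  3  4  4  4

3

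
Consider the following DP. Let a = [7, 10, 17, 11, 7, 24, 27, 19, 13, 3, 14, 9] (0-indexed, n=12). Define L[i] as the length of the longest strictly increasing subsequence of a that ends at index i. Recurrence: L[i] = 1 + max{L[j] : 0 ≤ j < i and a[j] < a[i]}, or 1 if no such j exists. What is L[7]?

   i    0    1    2    3    4    5    6    7    8    9   10   11
a[i]    7   10   17   11    7   24   27   19   13    3   14    9
L[i]    1    2    3    3    1    4    5    4    4    1    5    2

4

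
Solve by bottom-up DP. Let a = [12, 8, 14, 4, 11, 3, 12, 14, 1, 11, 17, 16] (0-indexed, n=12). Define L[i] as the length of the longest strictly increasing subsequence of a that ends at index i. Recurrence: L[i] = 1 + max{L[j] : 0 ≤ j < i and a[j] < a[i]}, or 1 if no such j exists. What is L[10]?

5

   i    0    1    2    3    4    5    6    7    8    9   10   11
a[i]   12    8   14    4   11    3   12   14    1   11   17   16
L[i]    1    1    2    1    2    1    3    4    1    2    5    5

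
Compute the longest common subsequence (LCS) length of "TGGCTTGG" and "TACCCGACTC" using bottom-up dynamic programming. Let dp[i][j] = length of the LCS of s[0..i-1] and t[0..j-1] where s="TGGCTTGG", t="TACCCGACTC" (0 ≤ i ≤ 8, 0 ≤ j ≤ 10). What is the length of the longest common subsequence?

   ''  T  A  C  C  C  G  A  C  T  C
''  0  0  0  0  0  0  0  0  0  0  0
 T  0  1  1  1  1  1  1  1  1  1  1
 G  0  1  1  1  1  1  2  2  2  2  2
 G  0  1  1  1  1  1  2  2  2  2  2
 C  0  1  1  2  2  2  2  2  3  3  3
 T  0  1  1  2  2  2  2  2  3  4  4
 T  0  1  1  2  2  2  2  2  3  4  4
 G  0  1  1  2  2  2  3  3  3  4  4
 G  0  1  1  2  2  2  3  3  3  4  4

4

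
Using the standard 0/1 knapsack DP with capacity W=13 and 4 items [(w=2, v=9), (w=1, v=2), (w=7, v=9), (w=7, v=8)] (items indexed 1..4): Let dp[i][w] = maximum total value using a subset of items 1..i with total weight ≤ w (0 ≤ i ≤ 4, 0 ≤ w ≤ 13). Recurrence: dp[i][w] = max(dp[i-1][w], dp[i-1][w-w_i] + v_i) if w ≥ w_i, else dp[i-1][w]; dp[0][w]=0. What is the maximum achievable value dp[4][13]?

20

i\w   0   1   2   3   4   5   6   7   8   9  10  11  12  13
  0   0   0   0   0   0   0   0   0   0   0   0   0   0   0
  1   0   0   9   9   9   9   9   9   9   9   9   9   9   9
  2   0   2   9  11  11  11  11  11  11  11  11  11  11  11
  3   0   2   9  11  11  11  11  11  11  18  20  20  20  20
  4   0   2   9  11  11  11  11  11  11  18  20  20  20  20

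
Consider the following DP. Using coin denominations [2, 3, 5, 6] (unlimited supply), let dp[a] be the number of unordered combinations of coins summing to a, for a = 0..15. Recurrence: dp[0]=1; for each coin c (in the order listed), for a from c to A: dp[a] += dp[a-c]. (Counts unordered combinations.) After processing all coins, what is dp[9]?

after  coin     0     1     2     3     4     5     6     7     8     9    10    11    12    13    14    15
          2     1     0     1     0     1     0     1     0     1     0     1     0     1     0     1     0
          3     1     0     1     1     1     1     2     1     2     2     2     2     3     2     3     3
          5     1     0     1     1     1     2     2     2     3     3     4     4     5     5     6     7
          6     1     0     1     1     1     2     3     2     4     4     5     6     8     7    10    11

4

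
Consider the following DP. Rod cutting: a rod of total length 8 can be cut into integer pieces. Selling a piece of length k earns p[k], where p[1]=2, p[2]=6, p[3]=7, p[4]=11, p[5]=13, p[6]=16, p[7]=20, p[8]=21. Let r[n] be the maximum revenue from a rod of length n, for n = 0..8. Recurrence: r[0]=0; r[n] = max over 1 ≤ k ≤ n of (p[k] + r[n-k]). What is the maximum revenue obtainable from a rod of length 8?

24

   n    0    1    2    3    4    5    6    7    8
r[n]    0    2    6    8   12   14   18   20   24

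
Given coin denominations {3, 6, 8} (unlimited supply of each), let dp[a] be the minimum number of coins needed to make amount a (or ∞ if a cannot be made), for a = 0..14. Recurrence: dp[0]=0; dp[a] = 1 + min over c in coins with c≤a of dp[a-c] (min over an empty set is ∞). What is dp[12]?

2

 a  0  1  2  3  4  5  6  7  8  9 10 11 12 13 14
dp  0  -  -  1  -  -  1  -  1  2  -  2  2  -  2
(- denotes ∞ / unreachable)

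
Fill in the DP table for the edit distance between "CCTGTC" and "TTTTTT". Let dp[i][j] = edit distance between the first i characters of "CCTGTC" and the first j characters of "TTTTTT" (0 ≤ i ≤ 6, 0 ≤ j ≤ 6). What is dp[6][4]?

   ''  T  T  T  T  T  T
''  0  1  2  3  4  5  6
 C  1  1  2  3  4  5  6
 C  2  2  2  3  4  5  6
 T  3  2  2  2  3  4  5
 G  4  3  3  3  3  4  5
 T  5  4  3  3  3  3  4
 C  6  5  4  4  4  4  4

4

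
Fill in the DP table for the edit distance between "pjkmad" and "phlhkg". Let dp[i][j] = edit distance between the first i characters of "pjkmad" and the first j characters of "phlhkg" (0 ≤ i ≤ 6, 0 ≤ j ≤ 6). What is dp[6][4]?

5

   ''  p  h  l  h  k  g
''  0  1  2  3  4  5  6
 p  1  0  1  2  3  4  5
 j  2  1  1  2  3  4  5
 k  3  2  2  2  3  3  4
 m  4  3  3  3  3  4  4
 a  5  4  4  4  4  4  5
 d  6  5  5  5  5  5  5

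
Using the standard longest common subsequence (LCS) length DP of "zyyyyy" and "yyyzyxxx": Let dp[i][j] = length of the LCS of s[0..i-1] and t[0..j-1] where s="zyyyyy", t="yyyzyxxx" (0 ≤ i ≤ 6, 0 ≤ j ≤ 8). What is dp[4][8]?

   ''  y  y  y  z  y  x  x  x
''  0  0  0  0  0  0  0  0  0
 z  0  0  0  0  1  1  1  1  1
 y  0  1  1  1  1  2  2  2  2
 y  0  1  2  2  2  2  2  2  2
 y  0  1  2  3  3  3  3  3  3
 y  0  1  2  3  3  4  4  4  4
 y  0  1  2  3  3  4  4  4  4

3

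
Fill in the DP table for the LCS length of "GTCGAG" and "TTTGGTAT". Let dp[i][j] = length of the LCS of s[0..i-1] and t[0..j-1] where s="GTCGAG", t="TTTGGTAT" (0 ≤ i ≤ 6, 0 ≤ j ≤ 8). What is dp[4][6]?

2

   ''  T  T  T  G  G  T  A  T
''  0  0  0  0  0  0  0  0  0
 G  0  0  0  0  1  1  1  1  1
 T  0  1  1  1  1  1  2  2  2
 C  0  1  1  1  1  1  2  2  2
 G  0  1  1  1  2  2  2  2  2
 A  0  1  1  1  2  2  2  3  3
 G  0  1  1  1  2  3  3  3  3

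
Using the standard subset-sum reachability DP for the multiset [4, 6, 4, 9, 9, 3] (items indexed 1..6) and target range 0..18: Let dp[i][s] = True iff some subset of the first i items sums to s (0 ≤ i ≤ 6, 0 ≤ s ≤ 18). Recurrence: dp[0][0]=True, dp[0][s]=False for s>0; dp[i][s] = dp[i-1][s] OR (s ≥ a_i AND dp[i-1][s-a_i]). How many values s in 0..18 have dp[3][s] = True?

i\s   0   1   2   3   4   5   6   7   8   9  10  11  12  13  14  15  16  17  18
  0   T   F   F   F   F   F   F   F   F   F   F   F   F   F   F   F   F   F   F
  1   T   F   F   F   T   F   F   F   F   F   F   F   F   F   F   F   F   F   F
  2   T   F   F   F   T   F   T   F   F   F   T   F   F   F   F   F   F   F   F
  3   T   F   F   F   T   F   T   F   T   F   T   F   F   F   T   F   F   F   F
  4   T   F   F   F   T   F   T   F   T   T   T   F   F   T   T   T   F   T   F
  5   T   F   F   F   T   F   T   F   T   T   T   F   F   T   T   T   F   T   T
  6   T   F   F   T   T   F   T   T   T   T   T   T   T   T   T   T   T   T   T

6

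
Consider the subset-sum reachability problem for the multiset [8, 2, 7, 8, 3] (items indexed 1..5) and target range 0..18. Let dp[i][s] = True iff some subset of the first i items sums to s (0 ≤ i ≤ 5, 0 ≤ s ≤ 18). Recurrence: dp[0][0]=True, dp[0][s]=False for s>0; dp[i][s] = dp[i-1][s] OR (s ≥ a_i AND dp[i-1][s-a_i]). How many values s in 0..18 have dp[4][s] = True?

10

i\s   0   1   2   3   4   5   6   7   8   9  10  11  12  13  14  15  16  17  18
  0   T   F   F   F   F   F   F   F   F   F   F   F   F   F   F   F   F   F   F
  1   T   F   F   F   F   F   F   F   T   F   F   F   F   F   F   F   F   F   F
  2   T   F   T   F   F   F   F   F   T   F   T   F   F   F   F   F   F   F   F
  3   T   F   T   F   F   F   F   T   T   T   T   F   F   F   F   T   F   T   F
  4   T   F   T   F   F   F   F   T   T   T   T   F   F   F   F   T   T   T   T
  5   T   F   T   T   F   T   F   T   T   T   T   T   T   T   F   T   T   T   T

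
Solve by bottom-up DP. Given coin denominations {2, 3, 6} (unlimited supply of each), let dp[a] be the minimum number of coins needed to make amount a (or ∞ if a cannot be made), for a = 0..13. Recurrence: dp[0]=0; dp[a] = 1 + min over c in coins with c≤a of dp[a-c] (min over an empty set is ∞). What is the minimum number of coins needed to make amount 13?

4

 a  0  1  2  3  4  5  6  7  8  9 10 11 12 13
dp  0  -  1  1  2  2  1  3  2  2  3  3  2  4
(- denotes ∞ / unreachable)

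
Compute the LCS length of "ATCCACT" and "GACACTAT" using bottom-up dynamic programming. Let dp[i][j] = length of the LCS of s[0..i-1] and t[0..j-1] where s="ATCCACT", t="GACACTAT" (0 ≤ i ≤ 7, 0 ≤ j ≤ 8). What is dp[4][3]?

2

   ''  G  A  C  A  C  T  A  T
''  0  0  0  0  0  0  0  0  0
 A  0  0  1  1  1  1  1  1  1
 T  0  0  1  1  1  1  2  2  2
 C  0  0  1  2  2  2  2  2  2
 C  0  0  1  2  2  3  3  3  3
 A  0  0  1  2  3  3  3  4  4
 C  0  0  1  2  3  4  4  4  4
 T  0  0  1  2  3  4  5  5  5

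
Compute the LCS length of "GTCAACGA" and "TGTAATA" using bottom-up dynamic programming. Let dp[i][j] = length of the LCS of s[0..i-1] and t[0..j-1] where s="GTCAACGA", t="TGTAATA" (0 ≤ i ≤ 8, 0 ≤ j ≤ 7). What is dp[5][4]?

3

   ''  T  G  T  A  A  T  A
''  0  0  0  0  0  0  0  0
 G  0  0  1  1  1  1  1  1
 T  0  1  1  2  2  2  2  2
 C  0  1  1  2  2  2  2  2
 A  0  1  1  2  3  3  3  3
 A  0  1  1  2  3  4  4  4
 C  0  1  1  2  3  4  4  4
 G  0  1  2  2  3  4  4  4
 A  0  1  2  2  3  4  4  5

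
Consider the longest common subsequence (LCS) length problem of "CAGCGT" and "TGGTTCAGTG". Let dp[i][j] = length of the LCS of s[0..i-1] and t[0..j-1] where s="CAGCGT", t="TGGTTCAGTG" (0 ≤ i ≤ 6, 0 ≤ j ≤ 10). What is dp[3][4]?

   ''  T  G  G  T  T  C  A  G  T  G
''  0  0  0  0  0  0  0  0  0  0  0
 C  0  0  0  0  0  0  1  1  1  1  1
 A  0  0  0  0  0  0  1  2  2  2  2
 G  0  0  1  1  1  1  1  2  3  3  3
 C  0  0  1  1  1  1  2  2  3  3  3
 G  0  0  1  2  2  2  2  2  3  3  4
 T  0  1  1  2  3  3  3  3  3  4  4

1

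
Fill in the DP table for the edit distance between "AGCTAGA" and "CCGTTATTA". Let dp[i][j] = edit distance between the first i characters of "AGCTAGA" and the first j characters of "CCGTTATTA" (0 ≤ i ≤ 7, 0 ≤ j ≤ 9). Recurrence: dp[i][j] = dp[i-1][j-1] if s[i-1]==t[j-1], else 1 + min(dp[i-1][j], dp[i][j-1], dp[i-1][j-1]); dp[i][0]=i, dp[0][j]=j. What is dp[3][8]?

7

   ''  C  C  G  T  T  A  T  T  A
''  0  1  2  3  4  5  6  7  8  9
 A  1  1  2  3  4  5  5  6  7  8
 G  2  2  2  2  3  4  5  6  7  8
 C  3  2  2  3  3  4  5  6  7  8
 T  4  3  3  3  3  3  4  5  6  7
 A  5  4  4  4  4  4  3  4  5  6
 G  6  5  5  4  5  5  4  4  5  6
 A  7  6  6  5  5  6  5  5  5  5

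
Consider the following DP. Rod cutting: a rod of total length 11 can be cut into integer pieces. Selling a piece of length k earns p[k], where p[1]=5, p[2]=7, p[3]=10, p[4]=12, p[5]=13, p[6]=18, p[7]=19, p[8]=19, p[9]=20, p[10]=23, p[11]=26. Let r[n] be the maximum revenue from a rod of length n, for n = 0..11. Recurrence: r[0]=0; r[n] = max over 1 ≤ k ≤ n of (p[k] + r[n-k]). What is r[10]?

50

   n    0    1    2    3    4    5    6    7    8    9   10   11
r[n]    0    5   10   15   20   25   30   35   40   45   50   55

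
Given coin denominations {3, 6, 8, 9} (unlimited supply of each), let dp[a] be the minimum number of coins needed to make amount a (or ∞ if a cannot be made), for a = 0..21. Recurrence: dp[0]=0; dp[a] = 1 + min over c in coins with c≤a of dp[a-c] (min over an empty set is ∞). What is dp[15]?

 a  0  1  2  3  4  5  6  7  8  9 10 11 12 13 14 15 16 17 18 19 20 21
dp  0  -  -  1  -  -  1  -  1  1  -  2  2  -  2  2  2  2  2  3  3  3
(- denotes ∞ / unreachable)

2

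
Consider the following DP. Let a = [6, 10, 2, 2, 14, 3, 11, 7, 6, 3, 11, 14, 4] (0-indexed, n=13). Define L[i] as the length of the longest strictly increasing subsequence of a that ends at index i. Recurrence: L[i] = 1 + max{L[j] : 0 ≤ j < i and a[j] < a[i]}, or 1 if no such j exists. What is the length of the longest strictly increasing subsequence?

   i    0    1    2    3    4    5    6    7    8    9   10   11   12
a[i]    6   10    2    2   14    3   11    7    6    3   11   14    4
L[i]    1    2    1    1    3    2    3    3    3    2    4    5    3

5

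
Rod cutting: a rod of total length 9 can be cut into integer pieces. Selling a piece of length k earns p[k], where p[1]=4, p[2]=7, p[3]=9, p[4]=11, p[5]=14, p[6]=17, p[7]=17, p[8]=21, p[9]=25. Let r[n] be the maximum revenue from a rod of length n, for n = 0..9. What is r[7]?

   n    0    1    2    3    4    5    6    7    8    9
r[n]    0    4    8   12   16   20   24   28   32   36

28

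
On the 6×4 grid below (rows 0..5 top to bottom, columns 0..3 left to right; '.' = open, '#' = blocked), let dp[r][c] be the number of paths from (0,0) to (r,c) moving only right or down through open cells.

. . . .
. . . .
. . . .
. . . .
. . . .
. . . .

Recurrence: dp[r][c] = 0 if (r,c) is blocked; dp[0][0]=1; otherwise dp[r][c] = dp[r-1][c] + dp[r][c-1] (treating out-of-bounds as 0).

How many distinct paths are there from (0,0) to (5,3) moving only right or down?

r\c   0   1   2   3
  0   1   1   1   1
  1   1   2   3   4
  2   1   3   6  10
  3   1   4  10  20
  4   1   5  15  35
  5   1   6  21  56

56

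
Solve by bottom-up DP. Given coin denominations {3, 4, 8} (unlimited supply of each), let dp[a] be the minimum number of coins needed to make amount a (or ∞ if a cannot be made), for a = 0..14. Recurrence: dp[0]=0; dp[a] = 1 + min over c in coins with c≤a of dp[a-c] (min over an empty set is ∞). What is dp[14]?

 a  0  1  2  3  4  5  6  7  8  9 10 11 12 13 14
dp  0  -  -  1  1  -  2  2  1  3  3  2  2  4  3
(- denotes ∞ / unreachable)

3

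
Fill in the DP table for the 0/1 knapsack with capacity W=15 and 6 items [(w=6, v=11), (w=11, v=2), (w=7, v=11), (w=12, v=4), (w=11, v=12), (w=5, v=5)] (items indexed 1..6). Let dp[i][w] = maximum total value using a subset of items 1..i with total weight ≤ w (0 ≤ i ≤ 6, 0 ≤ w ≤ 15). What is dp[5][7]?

11

i\w   0   1   2   3   4   5   6   7   8   9  10  11  12  13  14  15
  0   0   0   0   0   0   0   0   0   0   0   0   0   0   0   0   0
  1   0   0   0   0   0   0  11  11  11  11  11  11  11  11  11  11
  2   0   0   0   0   0   0  11  11  11  11  11  11  11  11  11  11
  3   0   0   0   0   0   0  11  11  11  11  11  11  11  22  22  22
  4   0   0   0   0   0   0  11  11  11  11  11  11  11  22  22  22
  5   0   0   0   0   0   0  11  11  11  11  11  12  12  22  22  22
  6   0   0   0   0   0   5  11  11  11  11  11  16  16  22  22  22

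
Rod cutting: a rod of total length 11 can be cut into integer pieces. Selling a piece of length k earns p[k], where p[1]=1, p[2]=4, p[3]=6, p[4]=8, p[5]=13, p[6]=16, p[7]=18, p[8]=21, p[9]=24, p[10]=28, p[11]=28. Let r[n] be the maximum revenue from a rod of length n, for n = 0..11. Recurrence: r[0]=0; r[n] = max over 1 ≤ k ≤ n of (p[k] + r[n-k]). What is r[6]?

16

   n    0    1    2    3    4    5    6    7    8    9   10   11
r[n]    0    1    4    6    8   13   16   18   21   24   28   29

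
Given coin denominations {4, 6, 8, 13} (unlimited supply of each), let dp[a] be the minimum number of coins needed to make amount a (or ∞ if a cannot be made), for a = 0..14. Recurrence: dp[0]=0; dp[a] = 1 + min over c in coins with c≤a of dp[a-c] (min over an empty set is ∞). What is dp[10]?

2

 a  0  1  2  3  4  5  6  7  8  9 10 11 12 13 14
dp  0  -  -  -  1  -  1  -  1  -  2  -  2  1  2
(- denotes ∞ / unreachable)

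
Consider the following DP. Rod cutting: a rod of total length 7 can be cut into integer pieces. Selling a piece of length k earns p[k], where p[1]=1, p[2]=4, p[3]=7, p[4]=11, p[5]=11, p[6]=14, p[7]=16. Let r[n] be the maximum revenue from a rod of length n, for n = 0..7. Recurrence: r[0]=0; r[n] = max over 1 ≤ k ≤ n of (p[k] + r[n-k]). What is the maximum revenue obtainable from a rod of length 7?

   n    0    1    2    3    4    5    6    7
r[n]    0    1    4    7   11   12   15   18

18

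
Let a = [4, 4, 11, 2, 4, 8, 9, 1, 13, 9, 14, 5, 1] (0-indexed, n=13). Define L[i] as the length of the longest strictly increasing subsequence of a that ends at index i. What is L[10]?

6

   i    0    1    2    3    4    5    6    7    8    9   10   11   12
a[i]    4    4   11    2    4    8    9    1   13    9   14    5    1
L[i]    1    1    2    1    2    3    4    1    5    4    6    3    1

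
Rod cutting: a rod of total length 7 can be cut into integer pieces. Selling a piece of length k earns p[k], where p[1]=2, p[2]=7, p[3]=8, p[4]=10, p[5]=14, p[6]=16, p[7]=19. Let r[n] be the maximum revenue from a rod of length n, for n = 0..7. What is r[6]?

   n    0    1    2    3    4    5    6    7
r[n]    0    2    7    9   14   16   21   23

21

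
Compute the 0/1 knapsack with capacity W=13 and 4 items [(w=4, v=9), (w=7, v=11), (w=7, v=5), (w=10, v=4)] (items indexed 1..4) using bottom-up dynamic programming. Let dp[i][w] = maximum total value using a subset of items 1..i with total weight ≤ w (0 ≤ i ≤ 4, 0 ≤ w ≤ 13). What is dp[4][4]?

9

i\w   0   1   2   3   4   5   6   7   8   9  10  11  12  13
  0   0   0   0   0   0   0   0   0   0   0   0   0   0   0
  1   0   0   0   0   9   9   9   9   9   9   9   9   9   9
  2   0   0   0   0   9   9   9  11  11  11  11  20  20  20
  3   0   0   0   0   9   9   9  11  11  11  11  20  20  20
  4   0   0   0   0   9   9   9  11  11  11  11  20  20  20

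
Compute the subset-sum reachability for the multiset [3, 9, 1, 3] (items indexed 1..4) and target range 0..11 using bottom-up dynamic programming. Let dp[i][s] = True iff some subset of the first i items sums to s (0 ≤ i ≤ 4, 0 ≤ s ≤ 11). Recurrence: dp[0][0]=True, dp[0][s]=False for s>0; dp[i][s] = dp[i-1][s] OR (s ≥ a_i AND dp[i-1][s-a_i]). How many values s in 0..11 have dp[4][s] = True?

i\s   0   1   2   3   4   5   6   7   8   9  10  11
  0   T   F   F   F   F   F   F   F   F   F   F   F
  1   T   F   F   T   F   F   F   F   F   F   F   F
  2   T   F   F   T   F   F   F   F   F   T   F   F
  3   T   T   F   T   T   F   F   F   F   T   T   F
  4   T   T   F   T   T   F   T   T   F   T   T   F

8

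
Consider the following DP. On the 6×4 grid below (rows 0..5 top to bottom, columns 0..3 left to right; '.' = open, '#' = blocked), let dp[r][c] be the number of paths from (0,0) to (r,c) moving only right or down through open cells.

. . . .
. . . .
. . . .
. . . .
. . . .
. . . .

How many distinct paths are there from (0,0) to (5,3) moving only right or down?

r\c   0   1   2   3
  0   1   1   1   1
  1   1   2   3   4
  2   1   3   6  10
  3   1   4  10  20
  4   1   5  15  35
  5   1   6  21  56

56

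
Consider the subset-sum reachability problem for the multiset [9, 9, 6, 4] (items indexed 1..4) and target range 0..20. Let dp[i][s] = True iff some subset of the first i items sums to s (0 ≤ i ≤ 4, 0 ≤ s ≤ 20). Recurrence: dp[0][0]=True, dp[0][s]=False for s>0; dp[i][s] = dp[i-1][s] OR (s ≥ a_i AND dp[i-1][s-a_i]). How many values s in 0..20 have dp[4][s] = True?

9

i\s   0   1   2   3   4   5   6   7   8   9  10  11  12  13  14  15  16  17  18  19  20
  0   T   F   F   F   F   F   F   F   F   F   F   F   F   F   F   F   F   F   F   F   F
  1   T   F   F   F   F   F   F   F   F   T   F   F   F   F   F   F   F   F   F   F   F
  2   T   F   F   F   F   F   F   F   F   T   F   F   F   F   F   F   F   F   T   F   F
  3   T   F   F   F   F   F   T   F   F   T   F   F   F   F   F   T   F   F   T   F   F
  4   T   F   F   F   T   F   T   F   F   T   T   F   F   T   F   T   F   F   T   T   F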